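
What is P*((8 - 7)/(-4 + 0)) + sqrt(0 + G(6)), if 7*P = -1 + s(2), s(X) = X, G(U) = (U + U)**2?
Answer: 335/28 ≈ 11.964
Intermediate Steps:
G(U) = 4*U**2 (G(U) = (2*U)**2 = 4*U**2)
P = 1/7 (P = (-1 + 2)/7 = (1/7)*1 = 1/7 ≈ 0.14286)
P*((8 - 7)/(-4 + 0)) + sqrt(0 + G(6)) = ((8 - 7)/(-4 + 0))/7 + sqrt(0 + 4*6**2) = (1/(-4))/7 + sqrt(0 + 4*36) = (1*(-1/4))/7 + sqrt(0 + 144) = (1/7)*(-1/4) + sqrt(144) = -1/28 + 12 = 335/28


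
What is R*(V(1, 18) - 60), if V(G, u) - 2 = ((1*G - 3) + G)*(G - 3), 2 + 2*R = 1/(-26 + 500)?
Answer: 13258/237 ≈ 55.941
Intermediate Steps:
R = -947/948 (R = -1 + 1/(2*(-26 + 500)) = -1 + (½)/474 = -1 + (½)*(1/474) = -1 + 1/948 = -947/948 ≈ -0.99895)
V(G, u) = 2 + (-3 + G)*(-3 + 2*G) (V(G, u) = 2 + ((1*G - 3) + G)*(G - 3) = 2 + ((G - 3) + G)*(-3 + G) = 2 + ((-3 + G) + G)*(-3 + G) = 2 + (-3 + 2*G)*(-3 + G) = 2 + (-3 + G)*(-3 + 2*G))
R*(V(1, 18) - 60) = -947*((11 - 9*1 + 2*1²) - 60)/948 = -947*((11 - 9 + 2*1) - 60)/948 = -947*((11 - 9 + 2) - 60)/948 = -947*(4 - 60)/948 = -947/948*(-56) = 13258/237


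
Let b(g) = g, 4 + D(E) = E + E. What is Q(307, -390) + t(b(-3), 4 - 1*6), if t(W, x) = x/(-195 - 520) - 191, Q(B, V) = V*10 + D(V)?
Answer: -3485623/715 ≈ -4875.0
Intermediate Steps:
D(E) = -4 + 2*E (D(E) = -4 + (E + E) = -4 + 2*E)
Q(B, V) = -4 + 12*V (Q(B, V) = V*10 + (-4 + 2*V) = 10*V + (-4 + 2*V) = -4 + 12*V)
t(W, x) = -191 - x/715 (t(W, x) = x/(-715) - 191 = -x/715 - 191 = -191 - x/715)
Q(307, -390) + t(b(-3), 4 - 1*6) = (-4 + 12*(-390)) + (-191 - (4 - 1*6)/715) = (-4 - 4680) + (-191 - (4 - 6)/715) = -4684 + (-191 - 1/715*(-2)) = -4684 + (-191 + 2/715) = -4684 - 136563/715 = -3485623/715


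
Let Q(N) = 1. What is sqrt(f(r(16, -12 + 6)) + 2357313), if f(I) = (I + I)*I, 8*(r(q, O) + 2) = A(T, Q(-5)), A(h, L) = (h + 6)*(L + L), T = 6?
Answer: sqrt(2357315) ≈ 1535.4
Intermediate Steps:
A(h, L) = 2*L*(6 + h) (A(h, L) = (6 + h)*(2*L) = 2*L*(6 + h))
r(q, O) = 1 (r(q, O) = -2 + (2*1*(6 + 6))/8 = -2 + (2*1*12)/8 = -2 + (1/8)*24 = -2 + 3 = 1)
f(I) = 2*I**2 (f(I) = (2*I)*I = 2*I**2)
sqrt(f(r(16, -12 + 6)) + 2357313) = sqrt(2*1**2 + 2357313) = sqrt(2*1 + 2357313) = sqrt(2 + 2357313) = sqrt(2357315)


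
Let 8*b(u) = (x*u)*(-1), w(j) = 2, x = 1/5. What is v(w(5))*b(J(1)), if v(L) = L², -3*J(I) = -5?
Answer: -⅙ ≈ -0.16667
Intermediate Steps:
x = ⅕ ≈ 0.20000
J(I) = 5/3 (J(I) = -⅓*(-5) = 5/3)
b(u) = -u/40 (b(u) = ((u/5)*(-1))/8 = (-u/5)/8 = -u/40)
v(w(5))*b(J(1)) = 2²*(-1/40*5/3) = 4*(-1/24) = -⅙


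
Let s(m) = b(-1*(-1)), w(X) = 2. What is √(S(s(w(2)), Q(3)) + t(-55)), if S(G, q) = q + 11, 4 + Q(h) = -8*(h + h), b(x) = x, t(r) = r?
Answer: 4*I*√6 ≈ 9.798*I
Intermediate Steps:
Q(h) = -4 - 16*h (Q(h) = -4 - 8*(h + h) = -4 - 16*h)
s(m) = 1 (s(m) = -1*(-1) = 1)
S(G, q) = 11 + q
√(S(s(w(2)), Q(3)) + t(-55)) = √((11 + (-4 - 16*3)) - 55) = √((11 + (-4 - 48)) - 55) = √((11 - 52) - 55) = √(-41 - 55) = √(-96) = 4*I*√6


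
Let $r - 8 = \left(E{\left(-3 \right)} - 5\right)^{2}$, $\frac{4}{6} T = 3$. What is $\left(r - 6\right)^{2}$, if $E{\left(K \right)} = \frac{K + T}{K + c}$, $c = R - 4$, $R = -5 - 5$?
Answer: $\frac{1039482081}{1336336} \approx 777.86$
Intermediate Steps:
$R = -10$
$T = \frac{9}{2}$ ($T = \frac{3}{2} \cdot 3 = \frac{9}{2} \approx 4.5$)
$c = -14$ ($c = -10 - 4 = -14$)
$E{\left(K \right)} = \frac{\frac{9}{2} + K}{-14 + K}$ ($E{\left(K \right)} = \frac{K + \frac{9}{2}}{K - 14} = \frac{\frac{9}{2} + K}{-14 + K}$)
$r = \frac{39177}{1156}$ ($r = 8 + \left(\frac{\frac{9}{2} - 3}{-14 - 3} - 5\right)^{2} = 8 + \left(\frac{1}{-17} \cdot \frac{3}{2} - 5\right)^{2} = 8 + \left(\left(- \frac{1}{17}\right) \frac{3}{2} - 5\right)^{2} = 8 + \left(- \frac{3}{34} - 5\right)^{2} = 8 + \left(- \frac{173}{34}\right)^{2} = 8 + \frac{29929}{1156} = \frac{39177}{1156} \approx 33.89$)
$\left(r - 6\right)^{2} = \left(\frac{39177}{1156} - 6\right)^{2} = \left(\frac{32241}{1156}\right)^{2} = \frac{1039482081}{1336336}$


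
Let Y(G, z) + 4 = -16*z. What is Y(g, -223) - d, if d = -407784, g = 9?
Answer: 411348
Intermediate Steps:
Y(G, z) = -4 - 16*z
Y(g, -223) - d = (-4 - 16*(-223)) - 1*(-407784) = (-4 + 3568) + 407784 = 3564 + 407784 = 411348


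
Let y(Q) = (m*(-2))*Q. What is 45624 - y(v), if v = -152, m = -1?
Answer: 45928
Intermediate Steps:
y(Q) = 2*Q (y(Q) = (-1*(-2))*Q = 2*Q)
45624 - y(v) = 45624 - 2*(-152) = 45624 - 1*(-304) = 45624 + 304 = 45928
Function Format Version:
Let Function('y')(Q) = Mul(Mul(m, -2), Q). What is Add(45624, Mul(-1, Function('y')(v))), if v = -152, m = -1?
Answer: 45928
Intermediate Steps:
Function('y')(Q) = Mul(2, Q) (Function('y')(Q) = Mul(Mul(-1, -2), Q) = Mul(2, Q))
Add(45624, Mul(-1, Function('y')(v))) = Add(45624, Mul(-1, Mul(2, -152))) = Add(45624, Mul(-1, -304)) = Add(45624, 304) = 45928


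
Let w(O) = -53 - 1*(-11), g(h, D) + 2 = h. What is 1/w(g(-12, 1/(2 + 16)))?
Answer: -1/42 ≈ -0.023810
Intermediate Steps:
g(h, D) = -2 + h
w(O) = -42 (w(O) = -53 + 11 = -42)
1/w(g(-12, 1/(2 + 16))) = 1/(-42) = -1/42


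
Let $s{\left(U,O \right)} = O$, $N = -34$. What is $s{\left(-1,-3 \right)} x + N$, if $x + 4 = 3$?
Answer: $-31$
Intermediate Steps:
$x = -1$ ($x = -4 + 3 = -1$)
$s{\left(-1,-3 \right)} x + N = \left(-3\right) \left(-1\right) - 34 = 3 - 34 = -31$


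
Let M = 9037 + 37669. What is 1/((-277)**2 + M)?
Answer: 1/123435 ≈ 8.1014e-6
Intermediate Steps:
M = 46706
1/((-277)**2 + M) = 1/((-277)**2 + 46706) = 1/(76729 + 46706) = 1/123435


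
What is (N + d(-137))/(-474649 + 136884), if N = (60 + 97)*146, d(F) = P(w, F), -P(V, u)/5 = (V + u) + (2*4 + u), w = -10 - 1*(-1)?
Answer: -24297/337765 ≈ -0.071935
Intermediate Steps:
w = -9 (w = -10 + 1 = -9)
P(V, u) = -40 - 10*u - 5*V (P(V, u) = -5*((V + u) + (2*4 + u)) = -5*((V + u) + (8 + u)) = -5*(8 + V + 2*u) = -40 - 10*u - 5*V)
d(F) = 5 - 10*F (d(F) = -40 - 10*F - 5*(-9) = -40 - 10*F + 45 = 5 - 10*F)
N = 22922 (N = 157*146 = 22922)
(N + d(-137))/(-474649 + 136884) = (22922 + (5 - 10*(-137)))/(-474649 + 136884) = (22922 + (5 + 1370))/(-337765) = (22922 + 1375)*(-1/337765) = 24297*(-1/337765) = -24297/337765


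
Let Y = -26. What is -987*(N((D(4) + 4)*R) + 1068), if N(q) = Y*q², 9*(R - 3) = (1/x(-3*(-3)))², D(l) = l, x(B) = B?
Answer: 2434126709812/177147 ≈ 1.3741e+7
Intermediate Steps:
R = 2188/729 (R = 3 + (1/(-3*(-3)))²/9 = 3 + (1/9)²/9 = 3 + (1*(⅑))²/9 = 3 + (⅑)²/9 = 3 + (⅑)*(1/81) = 3 + 1/729 = 2188/729 ≈ 3.0014)
N(q) = -26*q²
-987*(N((D(4) + 4)*R) + 1068) = -987*(-26*4787344*(4 + 4)²/531441 + 1068) = -987*(-26*(8*(2188/729))² + 1068) = -987*(-26*(17504/729)² + 1068) = -987*(-26*306390016/531441 + 1068) = -987*(-7966140416/531441 + 1068) = -987*(-7398561428/531441) = 2434126709812/177147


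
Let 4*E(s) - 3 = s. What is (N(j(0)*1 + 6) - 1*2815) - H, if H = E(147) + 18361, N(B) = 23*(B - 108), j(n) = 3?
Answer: -46981/2 ≈ -23491.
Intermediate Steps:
E(s) = ¾ + s/4
N(B) = -2484 + 23*B (N(B) = 23*(-108 + B) = -2484 + 23*B)
H = 36797/2 (H = (¾ + (¼)*147) + 18361 = (¾ + 147/4) + 18361 = 75/2 + 18361 = 36797/2 ≈ 18399.)
(N(j(0)*1 + 6) - 1*2815) - H = ((-2484 + 23*(3*1 + 6)) - 1*2815) - 1*36797/2 = ((-2484 + 23*(3 + 6)) - 2815) - 36797/2 = ((-2484 + 23*9) - 2815) - 36797/2 = ((-2484 + 207) - 2815) - 36797/2 = (-2277 - 2815) - 36797/2 = -5092 - 36797/2 = -46981/2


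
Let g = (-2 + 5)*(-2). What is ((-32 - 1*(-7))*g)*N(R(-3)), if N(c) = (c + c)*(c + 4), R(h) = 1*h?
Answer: -900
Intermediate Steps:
R(h) = h
N(c) = 2*c*(4 + c) (N(c) = (2*c)*(4 + c) = 2*c*(4 + c))
g = -6 (g = 3*(-2) = -6)
((-32 - 1*(-7))*g)*N(R(-3)) = ((-32 - 1*(-7))*(-6))*(2*(-3)*(4 - 3)) = ((-32 + 7)*(-6))*(2*(-3)*1) = -25*(-6)*(-6) = 150*(-6) = -900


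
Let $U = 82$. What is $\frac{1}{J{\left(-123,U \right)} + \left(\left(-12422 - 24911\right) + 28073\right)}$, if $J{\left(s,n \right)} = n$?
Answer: $- \frac{1}{9178} \approx -0.00010896$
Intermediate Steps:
$\frac{1}{J{\left(-123,U \right)} + \left(\left(-12422 - 24911\right) + 28073\right)} = \frac{1}{82 + \left(\left(-12422 - 24911\right) + 28073\right)} = \frac{1}{82 + \left(-37333 + 28073\right)} = \frac{1}{82 - 9260} = \frac{1}{-9178} = - \frac{1}{9178}$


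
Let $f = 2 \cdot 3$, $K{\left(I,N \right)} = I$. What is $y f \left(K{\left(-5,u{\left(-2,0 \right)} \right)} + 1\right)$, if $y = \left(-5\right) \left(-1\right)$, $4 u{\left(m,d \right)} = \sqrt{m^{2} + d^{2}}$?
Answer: $-120$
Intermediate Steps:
$u{\left(m,d \right)} = \frac{\sqrt{d^{2} + m^{2}}}{4}$ ($u{\left(m,d \right)} = \frac{\sqrt{m^{2} + d^{2}}}{4} = \frac{\sqrt{d^{2} + m^{2}}}{4}$)
$y = 5$
$f = 6$
$y f \left(K{\left(-5,u{\left(-2,0 \right)} \right)} + 1\right) = 5 \cdot 6 \left(-5 + 1\right) = 30 \left(-4\right) = -120$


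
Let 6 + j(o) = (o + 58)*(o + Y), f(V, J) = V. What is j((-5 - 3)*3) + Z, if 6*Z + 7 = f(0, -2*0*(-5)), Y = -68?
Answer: -18811/6 ≈ -3135.2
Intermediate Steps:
j(o) = -6 + (-68 + o)*(58 + o) (j(o) = -6 + (o + 58)*(o - 68) = -6 + (58 + o)*(-68 + o) = -6 + (-68 + o)*(58 + o))
Z = -7/6 (Z = -7/6 + (1/6)*0 = -7/6 + 0 = -7/6 ≈ -1.1667)
j((-5 - 3)*3) + Z = (-3950 + ((-5 - 3)*3)**2 - 10*(-5 - 3)*3) - 7/6 = (-3950 + (-8*3)**2 - (-80)*3) - 7/6 = (-3950 + (-24)**2 - 10*(-24)) - 7/6 = (-3950 + 576 + 240) - 7/6 = -3134 - 7/6 = -18811/6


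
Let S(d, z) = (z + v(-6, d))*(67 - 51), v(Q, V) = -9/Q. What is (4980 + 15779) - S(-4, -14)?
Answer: 20959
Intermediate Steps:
S(d, z) = 24 + 16*z (S(d, z) = (z - 9/(-6))*(67 - 51) = (z - 9*(-⅙))*16 = (z + 3/2)*16 = (3/2 + z)*16 = 24 + 16*z)
(4980 + 15779) - S(-4, -14) = (4980 + 15779) - (24 + 16*(-14)) = 20759 - (24 - 224) = 20759 - 1*(-200) = 20759 + 200 = 20959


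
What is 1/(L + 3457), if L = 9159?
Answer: 1/12616 ≈ 7.9264e-5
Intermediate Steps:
1/(L + 3457) = 1/(9159 + 3457) = 1/12616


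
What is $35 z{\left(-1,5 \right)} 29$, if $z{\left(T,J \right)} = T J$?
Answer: $-5075$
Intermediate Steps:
$z{\left(T,J \right)} = J T$
$35 z{\left(-1,5 \right)} 29 = 35 \cdot 5 \left(-1\right) 29 = 35 \left(-5\right) 29 = \left(-175\right) 29 = -5075$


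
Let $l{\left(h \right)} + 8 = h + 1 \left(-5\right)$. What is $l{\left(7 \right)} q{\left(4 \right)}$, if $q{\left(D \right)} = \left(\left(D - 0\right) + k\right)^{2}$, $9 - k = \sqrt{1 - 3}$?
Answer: $-1002 + 156 i \sqrt{2} \approx -1002.0 + 220.62 i$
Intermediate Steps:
$k = 9 - i \sqrt{2}$ ($k = 9 - \sqrt{1 - 3} = 9 - \sqrt{-2} = 9 - i \sqrt{2} \approx 9.0 - 1.4142 i$)
$l{\left(h \right)} = -13 + h$ ($l{\left(h \right)} = -8 + \left(h + 1 \left(-5\right)\right) = -8 + \left(h - 5\right) = -8 + \left(-5 + h\right) = -13 + h$)
$q{\left(D \right)} = \left(9 + D - i \sqrt{2}\right)^{2}$ ($q{\left(D \right)} = \left(\left(D - 0\right) + \left(9 - i \sqrt{2}\right)\right)^{2} = \left(\left(D + 0\right) + \left(9 - i \sqrt{2}\right)\right)^{2} = \left(D + \left(9 - i \sqrt{2}\right)\right)^{2} = \left(9 + D - i \sqrt{2}\right)^{2}$)
$l{\left(7 \right)} q{\left(4 \right)} = \left(-13 + 7\right) \left(9 + 4 - i \sqrt{2}\right)^{2} = - 6 \left(13 - i \sqrt{2}\right)^{2}$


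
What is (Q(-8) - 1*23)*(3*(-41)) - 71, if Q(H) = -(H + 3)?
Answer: 2143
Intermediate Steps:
Q(H) = -3 - H (Q(H) = -(3 + H) = -3 - H)
(Q(-8) - 1*23)*(3*(-41)) - 71 = ((-3 - 1*(-8)) - 1*23)*(3*(-41)) - 71 = ((-3 + 8) - 23)*(-123) - 71 = (5 - 23)*(-123) - 71 = -18*(-123) - 71 = 2214 - 71 = 2143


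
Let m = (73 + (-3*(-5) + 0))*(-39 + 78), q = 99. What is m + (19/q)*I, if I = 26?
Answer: 340262/99 ≈ 3437.0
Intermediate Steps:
m = 3432 (m = (73 + (15 + 0))*39 = (73 + 15)*39 = 88*39 = 3432)
m + (19/q)*I = 3432 + (19/99)*26 = 3432 + 494/99 = 340262/99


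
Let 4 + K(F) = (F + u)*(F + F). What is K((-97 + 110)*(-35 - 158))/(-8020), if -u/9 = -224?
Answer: -247387/802 ≈ -308.46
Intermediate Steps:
u = 2016 (u = -9*(-224) = 2016)
K(F) = -4 + 2*F*(2016 + F) (K(F) = -4 + (F + 2016)*(F + F) = -4 + (2016 + F)*(2*F) = -4 + 2*F*(2016 + F))
K((-97 + 110)*(-35 - 158))/(-8020) = (-4 + 2*((-97 + 110)*(-35 - 158))**2 + 4032*((-97 + 110)*(-35 - 158)))/(-8020) = (-4 + 2*(13*(-193))**2 + 4032*(13*(-193)))*(-1/8020) = (-4 + 2*(-2509)**2 + 4032*(-2509))*(-1/8020) = (-4 + 2*6295081 - 10116288)*(-1/8020) = (-4 + 12590162 - 10116288)*(-1/8020) = 2473870*(-1/8020) = -247387/802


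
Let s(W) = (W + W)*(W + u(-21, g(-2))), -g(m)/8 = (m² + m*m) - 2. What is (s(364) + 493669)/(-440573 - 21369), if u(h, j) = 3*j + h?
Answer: -638541/461942 ≈ -1.3823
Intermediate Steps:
g(m) = 16 - 16*m² (g(m) = -8*((m² + m*m) - 2) = -8*((m² + m²) - 2) = -8*(2*m² - 2) = -8*(-2 + 2*m²) = 16 - 16*m²)
u(h, j) = h + 3*j
s(W) = 2*W*(-165 + W) (s(W) = (W + W)*(W + (-21 + 3*(16 - 16*(-2)²))) = (2*W)*(W + (-21 + 3*(16 - 16*4))) = (2*W)*(W + (-21 + 3*(16 - 64))) = (2*W)*(W + (-21 + 3*(-48))) = (2*W)*(W + (-21 - 144)) = (2*W)*(W - 165) = (2*W)*(-165 + W) = 2*W*(-165 + W))
(s(364) + 493669)/(-440573 - 21369) = (2*364*(-165 + 364) + 493669)/(-440573 - 21369) = (2*364*199 + 493669)/(-461942) = (144872 + 493669)*(-1/461942) = 638541*(-1/461942) = -638541/461942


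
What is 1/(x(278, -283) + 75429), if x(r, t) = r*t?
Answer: -1/3245 ≈ -0.00030817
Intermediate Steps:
1/(x(278, -283) + 75429) = 1/(278*(-283) + 75429) = 1/(-78674 + 75429) = 1/(-3245) = -1/3245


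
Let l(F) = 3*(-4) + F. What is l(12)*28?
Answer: 0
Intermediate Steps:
l(F) = -12 + F
l(12)*28 = (-12 + 12)*28 = 0*28 = 0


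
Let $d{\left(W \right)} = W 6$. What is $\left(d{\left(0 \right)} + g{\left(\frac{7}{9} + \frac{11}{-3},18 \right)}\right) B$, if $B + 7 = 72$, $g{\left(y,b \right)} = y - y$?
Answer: $0$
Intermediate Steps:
$g{\left(y,b \right)} = 0$
$B = 65$ ($B = -7 + 72 = 65$)
$d{\left(W \right)} = 6 W$
$\left(d{\left(0 \right)} + g{\left(\frac{7}{9} + \frac{11}{-3},18 \right)}\right) B = \left(6 \cdot 0 + 0\right) 65 = \left(0 + 0\right) 65 = 0 \cdot 65 = 0$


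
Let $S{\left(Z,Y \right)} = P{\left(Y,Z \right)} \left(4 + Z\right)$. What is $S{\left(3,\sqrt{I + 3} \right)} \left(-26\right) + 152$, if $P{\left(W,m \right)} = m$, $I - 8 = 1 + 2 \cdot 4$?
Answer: $-394$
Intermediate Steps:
$I = 17$ ($I = 8 + \left(1 + 2 \cdot 4\right) = 8 + \left(1 + 8\right) = 8 + 9 = 17$)
$S{\left(Z,Y \right)} = Z \left(4 + Z\right)$
$S{\left(3,\sqrt{I + 3} \right)} \left(-26\right) + 152 = 3 \left(4 + 3\right) \left(-26\right) + 152 = 3 \cdot 7 \left(-26\right) + 152 = 21 \left(-26\right) + 152 = -546 + 152 = -394$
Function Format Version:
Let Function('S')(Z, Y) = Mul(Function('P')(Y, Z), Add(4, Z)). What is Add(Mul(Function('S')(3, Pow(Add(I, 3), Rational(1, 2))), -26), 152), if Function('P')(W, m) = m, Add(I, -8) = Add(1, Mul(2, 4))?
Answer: -394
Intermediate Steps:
I = 17 (I = Add(8, Add(1, Mul(2, 4))) = Add(8, Add(1, 8)) = Add(8, 9) = 17)
Function('S')(Z, Y) = Mul(Z, Add(4, Z))
Add(Mul(Function('S')(3, Pow(Add(I, 3), Rational(1, 2))), -26), 152) = Add(Mul(Mul(3, Add(4, 3)), -26), 152) = Add(Mul(Mul(3, 7), -26), 152) = Add(Mul(21, -26), 152) = Add(-546, 152) = -394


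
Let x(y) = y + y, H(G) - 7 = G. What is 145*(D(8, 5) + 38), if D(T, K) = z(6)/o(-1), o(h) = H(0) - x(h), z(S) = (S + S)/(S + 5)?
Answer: 182410/33 ≈ 5527.6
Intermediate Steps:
z(S) = 2*S/(5 + S) (z(S) = (2*S)/(5 + S) = 2*S/(5 + S))
H(G) = 7 + G
x(y) = 2*y
o(h) = 7 - 2*h (o(h) = (7 + 0) - 2*h = 7 - 2*h)
D(T, K) = 4/33 (D(T, K) = (2*6/(5 + 6))/(7 - 2*(-1)) = (2*6/11)/(7 + 2) = (2*6*(1/11))/9 = (12/11)*(⅑) = 4/33)
145*(D(8, 5) + 38) = 145*(4/33 + 38) = 145*(1258/33) = 182410/33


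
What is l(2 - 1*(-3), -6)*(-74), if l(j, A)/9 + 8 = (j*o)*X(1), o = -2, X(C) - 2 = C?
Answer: 25308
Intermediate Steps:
X(C) = 2 + C
l(j, A) = -72 - 54*j (l(j, A) = -72 + 9*((j*(-2))*(2 + 1)) = -72 + 9*(-2*j*3) = -72 + 9*(-6*j) = -72 - 54*j)
l(2 - 1*(-3), -6)*(-74) = (-72 - 54*(2 - 1*(-3)))*(-74) = (-72 - 54*(2 + 3))*(-74) = (-72 - 54*5)*(-74) = (-72 - 270)*(-74) = -342*(-74) = 25308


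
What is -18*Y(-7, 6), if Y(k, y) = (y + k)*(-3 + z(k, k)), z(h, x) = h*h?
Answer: 828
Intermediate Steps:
z(h, x) = h²
Y(k, y) = (-3 + k²)*(k + y) (Y(k, y) = (y + k)*(-3 + k²) = (k + y)*(-3 + k²) = (-3 + k²)*(k + y))
-18*Y(-7, 6) = -18*((-7)³ - 3*(-7) - 3*6 + 6*(-7)²) = -18*(-343 + 21 - 18 + 6*49) = -18*(-343 + 21 - 18 + 294) = -18*(-46) = 828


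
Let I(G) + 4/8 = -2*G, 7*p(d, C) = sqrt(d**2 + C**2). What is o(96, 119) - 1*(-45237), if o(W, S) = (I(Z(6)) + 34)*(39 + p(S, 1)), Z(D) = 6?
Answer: 92151/2 + 43*sqrt(14162)/14 ≈ 46441.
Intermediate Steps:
p(d, C) = sqrt(C**2 + d**2)/7 (p(d, C) = sqrt(d**2 + C**2)/7 = sqrt(C**2 + d**2)/7)
I(G) = -1/2 - 2*G
o(W, S) = 1677/2 + 43*sqrt(1 + S**2)/14 (o(W, S) = ((-1/2 - 2*6) + 34)*(39 + sqrt(1**2 + S**2)/7) = ((-1/2 - 12) + 34)*(39 + sqrt(1 + S**2)/7) = (-25/2 + 34)*(39 + sqrt(1 + S**2)/7) = 43*(39 + sqrt(1 + S**2)/7)/2 = 1677/2 + 43*sqrt(1 + S**2)/14)
o(96, 119) - 1*(-45237) = (1677/2 + 43*sqrt(1 + 119**2)/14) - 1*(-45237) = (1677/2 + 43*sqrt(1 + 14161)/14) + 45237 = (1677/2 + 43*sqrt(14162)/14) + 45237 = 92151/2 + 43*sqrt(14162)/14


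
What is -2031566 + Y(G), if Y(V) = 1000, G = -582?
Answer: -2030566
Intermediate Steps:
-2031566 + Y(G) = -2031566 + 1000 = -2030566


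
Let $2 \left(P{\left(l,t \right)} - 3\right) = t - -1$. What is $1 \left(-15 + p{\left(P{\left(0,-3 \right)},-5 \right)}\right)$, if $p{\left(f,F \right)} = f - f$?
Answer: $-15$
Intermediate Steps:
$P{\left(l,t \right)} = \frac{7}{2} + \frac{t}{2}$ ($P{\left(l,t \right)} = 3 + \frac{t - -1}{2} = 3 + \frac{t + 1}{2} = 3 + \frac{1 + t}{2} = 3 + \left(\frac{1}{2} + \frac{t}{2}\right) = \frac{7}{2} + \frac{t}{2}$)
$p{\left(f,F \right)} = 0$
$1 \left(-15 + p{\left(P{\left(0,-3 \right)},-5 \right)}\right) = 1 \left(-15 + 0\right) = 1 \left(-15\right) = -15$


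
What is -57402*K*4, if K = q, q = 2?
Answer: -459216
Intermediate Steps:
K = 2
-57402*K*4 = -114804*4 = -57402*8 = -459216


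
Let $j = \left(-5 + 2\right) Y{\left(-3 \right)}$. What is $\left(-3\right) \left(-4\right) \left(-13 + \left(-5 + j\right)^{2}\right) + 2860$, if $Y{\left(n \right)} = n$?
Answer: $2896$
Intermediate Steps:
$j = 9$ ($j = \left(-5 + 2\right) \left(-3\right) = \left(-3\right) \left(-3\right) = 9$)
$\left(-3\right) \left(-4\right) \left(-13 + \left(-5 + j\right)^{2}\right) + 2860 = \left(-3\right) \left(-4\right) \left(-13 + \left(-5 + 9\right)^{2}\right) + 2860 = 12 \left(-13 + 4^{2}\right) + 2860 = 12 \left(-13 + 16\right) + 2860 = 12 \cdot 3 + 2860 = 36 + 2860 = 2896$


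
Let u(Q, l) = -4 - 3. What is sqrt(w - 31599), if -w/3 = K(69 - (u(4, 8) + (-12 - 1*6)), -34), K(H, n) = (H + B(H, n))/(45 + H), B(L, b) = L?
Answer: 5*I*sqrt(24424107)/139 ≈ 177.77*I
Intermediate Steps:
u(Q, l) = -7
K(H, n) = 2*H/(45 + H) (K(H, n) = (H + H)/(45 + H) = (2*H)/(45 + H) = 2*H/(45 + H))
w = -564/139 (w = -6*(69 - (-7 + (-12 - 1*6)))/(45 + (69 - (-7 + (-12 - 1*6)))) = -6*(69 - (-7 + (-12 - 6)))/(45 + (69 - (-7 + (-12 - 6)))) = -6*(69 - (-7 - 18))/(45 + (69 - (-7 - 18))) = -6*(69 - 1*(-25))/(45 + (69 - 1*(-25))) = -6*(69 + 25)/(45 + (69 + 25)) = -6*94/(45 + 94) = -6*94/139 = -3*188/139 = -564/139 ≈ -4.0576)
sqrt(w - 31599) = sqrt(-564/139 - 31599) = sqrt(-4392825/139) = 5*I*sqrt(24424107)/139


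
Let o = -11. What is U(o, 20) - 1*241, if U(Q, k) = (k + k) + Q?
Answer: -212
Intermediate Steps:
U(Q, k) = Q + 2*k (U(Q, k) = 2*k + Q = Q + 2*k)
U(o, 20) - 1*241 = (-11 + 2*20) - 1*241 = (-11 + 40) - 241 = 29 - 241 = -212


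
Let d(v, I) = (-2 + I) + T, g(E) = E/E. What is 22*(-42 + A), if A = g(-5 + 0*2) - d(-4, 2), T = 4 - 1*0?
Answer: -990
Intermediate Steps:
T = 4 (T = 4 + 0 = 4)
g(E) = 1
d(v, I) = 2 + I (d(v, I) = (-2 + I) + 4 = 2 + I)
A = -3 (A = 1 - (2 + 2) = 1 - 1*4 = 1 - 4 = -3)
22*(-42 + A) = 22*(-42 - 3) = 22*(-45) = -990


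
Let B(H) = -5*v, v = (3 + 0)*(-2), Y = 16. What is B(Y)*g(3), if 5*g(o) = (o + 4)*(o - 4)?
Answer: -42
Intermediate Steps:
v = -6 (v = 3*(-2) = -6)
B(H) = 30 (B(H) = -5*(-6) = 30)
g(o) = (-4 + o)*(4 + o)/5 (g(o) = ((o + 4)*(o - 4))/5 = ((4 + o)*(-4 + o))/5 = ((-4 + o)*(4 + o))/5 = (-4 + o)*(4 + o)/5)
B(Y)*g(3) = 30*(-16/5 + (⅕)*3²) = 30*(-16/5 + (⅕)*9) = 30*(-16/5 + 9/5) = 30*(-7/5) = -42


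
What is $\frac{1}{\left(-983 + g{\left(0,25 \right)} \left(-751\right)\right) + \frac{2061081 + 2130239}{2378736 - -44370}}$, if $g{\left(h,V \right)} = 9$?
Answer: $- \frac{173079}{1339678238} \approx -0.00012919$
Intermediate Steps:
$\frac{1}{\left(-983 + g{\left(0,25 \right)} \left(-751\right)\right) + \frac{2061081 + 2130239}{2378736 - -44370}} = \frac{1}{\left(-983 + 9 \left(-751\right)\right) + \frac{2061081 + 2130239}{2378736 - -44370}} = \frac{1}{\left(-983 - 6759\right) + \frac{4191320}{2378736 + 44370}} = \frac{1}{-7742 + \frac{4191320}{2423106}} = \frac{1}{-7742 + 4191320 \cdot \frac{1}{2423106}} = \frac{1}{-7742 + \frac{299380}{173079}} = \frac{1}{- \frac{1339678238}{173079}} = - \frac{173079}{1339678238}$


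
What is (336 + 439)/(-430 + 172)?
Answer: -775/258 ≈ -3.0039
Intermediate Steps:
(336 + 439)/(-430 + 172) = 775/(-258) = 775*(-1/258) = -775/258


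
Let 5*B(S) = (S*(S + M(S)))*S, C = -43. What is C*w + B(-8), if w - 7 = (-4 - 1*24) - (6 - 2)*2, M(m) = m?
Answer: 5211/5 ≈ 1042.2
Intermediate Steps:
B(S) = 2*S³/5 (B(S) = ((S*(S + S))*S)/5 = ((S*(2*S))*S)/5 = ((2*S²)*S)/5 = (2*S³)/5 = 2*S³/5)
w = -29 (w = 7 + ((-4 - 1*24) - (6 - 2)*2) = 7 + ((-4 - 24) - 4*2) = 7 + (-28 - 1*8) = 7 + (-28 - 8) = 7 - 36 = -29)
C*w + B(-8) = -43*(-29) + (⅖)*(-8)³ = 1247 + (⅖)*(-512) = 1247 - 1024/5 = 5211/5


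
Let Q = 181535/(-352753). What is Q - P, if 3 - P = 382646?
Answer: 134978284644/352753 ≈ 3.8264e+5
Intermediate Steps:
P = -382643 (P = 3 - 1*382646 = 3 - 382646 = -382643)
Q = -181535/352753 (Q = 181535*(-1/352753) = -181535/352753 ≈ -0.51462)
Q - P = -181535/352753 - 1*(-382643) = -181535/352753 + 382643 = 134978284644/352753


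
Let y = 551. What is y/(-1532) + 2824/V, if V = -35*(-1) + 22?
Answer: 4294961/87324 ≈ 49.184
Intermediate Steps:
V = 57 (V = 35 + 22 = 57)
y/(-1532) + 2824/V = 551/(-1532) + 2824/57 = 551*(-1/1532) + 2824*(1/57) = -551/1532 + 2824/57 = 4294961/87324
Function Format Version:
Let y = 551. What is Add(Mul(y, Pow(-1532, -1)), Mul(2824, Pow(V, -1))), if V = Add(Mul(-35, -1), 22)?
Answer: Rational(4294961, 87324) ≈ 49.184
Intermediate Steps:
V = 57 (V = Add(35, 22) = 57)
Add(Mul(y, Pow(-1532, -1)), Mul(2824, Pow(V, -1))) = Add(Mul(551, Pow(-1532, -1)), Mul(2824, Pow(57, -1))) = Add(Mul(551, Rational(-1, 1532)), Mul(2824, Rational(1, 57))) = Add(Rational(-551, 1532), Rational(2824, 57)) = Rational(4294961, 87324)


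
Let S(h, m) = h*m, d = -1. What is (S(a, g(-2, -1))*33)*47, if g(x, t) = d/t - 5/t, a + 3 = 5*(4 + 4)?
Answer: 344322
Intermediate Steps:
a = 37 (a = -3 + 5*(4 + 4) = -3 + 5*8 = -3 + 40 = 37)
g(x, t) = -6/t (g(x, t) = -1/t - 5/t = -6/t)
(S(a, g(-2, -1))*33)*47 = ((37*(-6/(-1)))*33)*47 = ((37*(-6*(-1)))*33)*47 = ((37*6)*33)*47 = (222*33)*47 = 7326*47 = 344322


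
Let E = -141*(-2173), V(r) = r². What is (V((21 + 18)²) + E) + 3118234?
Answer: 5738068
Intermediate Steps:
E = 306393
(V((21 + 18)²) + E) + 3118234 = (((21 + 18)²)² + 306393) + 3118234 = ((39²)² + 306393) + 3118234 = (1521² + 306393) + 3118234 = (2313441 + 306393) + 3118234 = 2619834 + 3118234 = 5738068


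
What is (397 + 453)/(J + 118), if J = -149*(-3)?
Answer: 170/113 ≈ 1.5044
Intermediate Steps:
J = 447
(397 + 453)/(J + 118) = (397 + 453)/(447 + 118) = 850/565 = 850*(1/565) = 170/113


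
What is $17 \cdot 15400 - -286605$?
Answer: $548405$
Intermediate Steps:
$17 \cdot 15400 - -286605 = 261800 + 286605 = 548405$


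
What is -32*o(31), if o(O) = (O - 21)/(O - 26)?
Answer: -64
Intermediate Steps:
o(O) = (-21 + O)/(-26 + O)
-32*o(31) = -32*(-21 + 31)/(-26 + 31) = -32*10/5 = -32*2 = -64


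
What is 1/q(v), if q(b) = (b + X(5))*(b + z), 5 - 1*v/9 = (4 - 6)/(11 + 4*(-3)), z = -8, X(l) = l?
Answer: 1/608 ≈ 0.0016447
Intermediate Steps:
v = 27 (v = 45 - 9*(4 - 6)/(11 + 4*(-3)) = 45 - (-18)/(11 - 12) = 45 - (-18)/(-1) = 45 - (-18)*(-1) = 45 - 9*2 = 45 - 18 = 27)
q(b) = (-8 + b)*(5 + b) (q(b) = (b + 5)*(b - 8) = (5 + b)*(-8 + b) = (-8 + b)*(5 + b))
1/q(v) = 1/(-40 + 27² - 3*27) = 1/(-40 + 729 - 81) = 1/608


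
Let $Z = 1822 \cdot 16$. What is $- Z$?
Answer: $-29152$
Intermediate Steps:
$Z = 29152$
$- Z = \left(-1\right) 29152 = -29152$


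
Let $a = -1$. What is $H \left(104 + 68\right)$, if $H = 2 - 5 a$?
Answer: $1204$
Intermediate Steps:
$H = 7$ ($H = 2 - -5 = 2 + 5 = 7$)
$H \left(104 + 68\right) = 7 \left(104 + 68\right) = 7 \cdot 172 = 1204$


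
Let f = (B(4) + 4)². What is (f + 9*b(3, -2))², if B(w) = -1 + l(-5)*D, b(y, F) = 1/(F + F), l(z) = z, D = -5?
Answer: 9778129/16 ≈ 6.1113e+5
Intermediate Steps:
b(y, F) = 1/(2*F)
B(w) = 24 (B(w) = -1 - 5*(-5) = -1 + 25 = 24)
f = 784 (f = (24 + 4)² = 28² = 784)
(f + 9*b(3, -2))² = (784 + 9*((½)/(-2)))² = (784 + 9*((½)*(-½)))² = (784 + 9*(-¼))² = (784 - 9/4)² = (3127/4)² = 9778129/16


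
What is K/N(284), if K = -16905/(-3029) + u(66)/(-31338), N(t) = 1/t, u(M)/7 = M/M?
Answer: 75224171554/47461401 ≈ 1585.0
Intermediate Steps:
u(M) = 7 (u(M) = 7*(M/M) = 7*1 = 7)
K = 529747687/94922802 (K = -16905/(-3029) + 7/(-31338) = -16905*(-1/3029) + 7*(-1/31338) = 16905/3029 - 7/31338 = 529747687/94922802 ≈ 5.5808)
K/N(284) = 529747687/(94922802*(1/284)) = (529747687/94922802)*284 = 75224171554/47461401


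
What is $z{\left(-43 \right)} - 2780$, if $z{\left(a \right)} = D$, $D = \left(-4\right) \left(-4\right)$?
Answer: $-2764$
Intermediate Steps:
$D = 16$
$z{\left(a \right)} = 16$
$z{\left(-43 \right)} - 2780 = 16 - 2780 = -2764$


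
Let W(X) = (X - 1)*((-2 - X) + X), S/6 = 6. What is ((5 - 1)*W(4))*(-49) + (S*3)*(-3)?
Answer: 852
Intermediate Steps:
S = 36 (S = 6*6 = 36)
W(X) = 2 - 2*X (W(X) = (-1 + X)*(-2) = 2 - 2*X)
((5 - 1)*W(4))*(-49) + (S*3)*(-3) = ((5 - 1)*(2 - 2*4))*(-49) + (36*3)*(-3) = (4*(2 - 8))*(-49) + 108*(-3) = (4*(-6))*(-49) - 324 = -24*(-49) - 324 = 1176 - 324 = 852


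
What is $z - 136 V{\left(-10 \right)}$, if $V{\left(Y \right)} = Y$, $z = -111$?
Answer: $1249$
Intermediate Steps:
$z - 136 V{\left(-10 \right)} = -111 - -1360 = -111 + 1360 = 1249$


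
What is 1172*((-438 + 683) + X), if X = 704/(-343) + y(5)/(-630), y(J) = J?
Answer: 878946674/3087 ≈ 2.8473e+5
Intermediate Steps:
X = -12721/6174 (X = 704/(-343) + 5/(-630) = 704*(-1/343) + 5*(-1/630) = -704/343 - 1/126 = -12721/6174 ≈ -2.0604)
1172*((-438 + 683) + X) = 1172*((-438 + 683) - 12721/6174) = 1172*(245 - 12721/6174) = 1172*(1499909/6174) = 878946674/3087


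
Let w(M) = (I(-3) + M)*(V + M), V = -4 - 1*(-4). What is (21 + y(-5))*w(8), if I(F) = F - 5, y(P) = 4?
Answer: 0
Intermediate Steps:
V = 0 (V = -4 + 4 = 0)
I(F) = -5 + F
w(M) = M*(-8 + M) (w(M) = ((-5 - 3) + M)*(0 + M) = (-8 + M)*M = M*(-8 + M))
(21 + y(-5))*w(8) = (21 + 4)*(8*(-8 + 8)) = 25*(8*0) = 25*0 = 0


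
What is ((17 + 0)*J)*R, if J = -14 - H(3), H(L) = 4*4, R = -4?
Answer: 2040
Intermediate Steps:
H(L) = 16
J = -30 (J = -14 - 1*16 = -14 - 16 = -30)
((17 + 0)*J)*R = ((17 + 0)*(-30))*(-4) = (17*(-30))*(-4) = -510*(-4) = 2040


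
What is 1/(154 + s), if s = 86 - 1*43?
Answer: 1/197 ≈ 0.0050761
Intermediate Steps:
s = 43 (s = 86 - 43 = 43)
1/(154 + s) = 1/(154 + 43) = 1/197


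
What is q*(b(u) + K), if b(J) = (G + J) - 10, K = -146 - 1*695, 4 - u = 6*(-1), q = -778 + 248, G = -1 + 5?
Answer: 443610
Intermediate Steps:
G = 4
q = -530
u = 10 (u = 4 - 6*(-1) = 4 - 1*(-6) = 4 + 6 = 10)
K = -841 (K = -146 - 695 = -841)
b(J) = -6 + J (b(J) = (4 + J) - 10 = -6 + J)
q*(b(u) + K) = -530*((-6 + 10) - 841) = -530*(4 - 841) = -530*(-837) = 443610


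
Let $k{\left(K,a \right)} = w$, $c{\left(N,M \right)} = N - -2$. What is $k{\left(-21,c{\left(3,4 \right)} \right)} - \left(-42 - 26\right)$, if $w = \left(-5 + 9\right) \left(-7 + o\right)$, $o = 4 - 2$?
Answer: $48$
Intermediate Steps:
$o = 2$
$c{\left(N,M \right)} = 2 + N$ ($c{\left(N,M \right)} = N + 2 = 2 + N$)
$w = -20$ ($w = \left(-5 + 9\right) \left(-7 + 2\right) = 4 \left(-5\right) = -20$)
$k{\left(K,a \right)} = -20$
$k{\left(-21,c{\left(3,4 \right)} \right)} - \left(-42 - 26\right) = -20 - \left(-42 - 26\right) = -20 - -68 = -20 + 68 = 48$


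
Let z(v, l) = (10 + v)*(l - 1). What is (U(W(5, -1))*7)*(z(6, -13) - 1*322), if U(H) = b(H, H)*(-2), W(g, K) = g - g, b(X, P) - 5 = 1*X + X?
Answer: 38220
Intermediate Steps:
b(X, P) = 5 + 2*X (b(X, P) = 5 + (1*X + X) = 5 + (X + X) = 5 + 2*X)
z(v, l) = (-1 + l)*(10 + v) (z(v, l) = (10 + v)*(-1 + l) = (-1 + l)*(10 + v))
W(g, K) = 0
U(H) = -10 - 4*H (U(H) = (5 + 2*H)*(-2) = -10 - 4*H)
(U(W(5, -1))*7)*(z(6, -13) - 1*322) = ((-10 - 4*0)*7)*((-10 - 1*6 + 10*(-13) - 13*6) - 1*322) = ((-10 + 0)*7)*((-10 - 6 - 130 - 78) - 322) = (-10*7)*(-224 - 322) = -70*(-546) = 38220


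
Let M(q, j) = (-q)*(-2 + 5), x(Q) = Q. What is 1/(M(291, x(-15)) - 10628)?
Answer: -1/11501 ≈ -8.6949e-5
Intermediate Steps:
M(q, j) = -3*q (M(q, j) = -q*3 = -3*q)
1/(M(291, x(-15)) - 10628) = 1/(-3*291 - 10628) = 1/(-873 - 10628) = 1/(-11501) = -1/11501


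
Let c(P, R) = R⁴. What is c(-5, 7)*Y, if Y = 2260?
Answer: 5426260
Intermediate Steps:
c(-5, 7)*Y = 7⁴*2260 = 2401*2260 = 5426260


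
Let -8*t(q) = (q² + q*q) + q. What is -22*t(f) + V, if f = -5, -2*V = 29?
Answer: 437/4 ≈ 109.25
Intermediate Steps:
V = -29/2 (V = -½*29 = -29/2 ≈ -14.500)
t(q) = -q²/4 - q/8 (t(q) = -((q² + q*q) + q)/8 = -((q² + q²) + q)/8 = -(2*q² + q)/8 = -(q + 2*q²)/8 = -q²/4 - q/8)
-22*t(f) + V = -(-11)*(-5)*(1 + 2*(-5))/4 - 29/2 = -(-11)*(-5)*(1 - 10)/4 - 29/2 = -(-11)*(-5)*(-9)/4 - 29/2 = -22*(-45/8) - 29/2 = 495/4 - 29/2 = 437/4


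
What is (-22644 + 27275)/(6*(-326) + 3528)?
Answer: 4631/1572 ≈ 2.9459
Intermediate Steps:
(-22644 + 27275)/(6*(-326) + 3528) = 4631/(-1956 + 3528) = 4631/1572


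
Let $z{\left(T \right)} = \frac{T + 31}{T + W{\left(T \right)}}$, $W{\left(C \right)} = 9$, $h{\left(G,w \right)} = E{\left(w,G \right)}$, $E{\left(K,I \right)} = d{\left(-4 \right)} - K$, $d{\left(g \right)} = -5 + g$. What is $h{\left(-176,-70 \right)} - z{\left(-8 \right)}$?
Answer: $38$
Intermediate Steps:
$E{\left(K,I \right)} = -9 - K$ ($E{\left(K,I \right)} = \left(-5 - 4\right) - K = -9 - K$)
$h{\left(G,w \right)} = -9 - w$
$z{\left(T \right)} = \frac{31 + T}{9 + T}$ ($z{\left(T \right)} = \frac{T + 31}{T + 9} = \frac{31 + T}{9 + T}$)
$h{\left(-176,-70 \right)} - z{\left(-8 \right)} = \left(-9 - -70\right) - \frac{31 - 8}{9 - 8} = \left(-9 + 70\right) - 1^{-1} \cdot 23 = 61 - 1 \cdot 23 = 61 - 23 = 38$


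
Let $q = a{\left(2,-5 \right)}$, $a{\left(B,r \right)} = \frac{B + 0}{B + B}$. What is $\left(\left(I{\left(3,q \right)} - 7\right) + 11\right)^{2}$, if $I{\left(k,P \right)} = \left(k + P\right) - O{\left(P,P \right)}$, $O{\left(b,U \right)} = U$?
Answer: $49$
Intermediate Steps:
$a{\left(B,r \right)} = \frac{1}{2}$ ($a{\left(B,r \right)} = \frac{B}{2 B} = B \frac{1}{2 B} = \frac{1}{2}$)
$q = \frac{1}{2} \approx 0.5$
$I{\left(k,P \right)} = k$ ($I{\left(k,P \right)} = \left(k + P\right) - P = \left(P + k\right) - P = k$)
$\left(\left(I{\left(3,q \right)} - 7\right) + 11\right)^{2} = \left(\left(3 - 7\right) + 11\right)^{2} = \left(-4 + 11\right)^{2} = 7^{2} = 49$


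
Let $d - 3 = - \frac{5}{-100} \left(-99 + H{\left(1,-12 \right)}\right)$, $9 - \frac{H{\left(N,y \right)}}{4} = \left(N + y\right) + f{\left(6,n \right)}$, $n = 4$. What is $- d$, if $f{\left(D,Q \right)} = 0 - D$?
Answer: $- \frac{13}{4} \approx -3.25$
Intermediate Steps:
$f{\left(D,Q \right)} = - D$
$H{\left(N,y \right)} = 60 - 4 N - 4 y$ ($H{\left(N,y \right)} = 36 - 4 \left(\left(N + y\right) - 6\right) = 36 - 4 \left(-6 + N + y\right) = 36 - \left(-24 + 4 N + 4 y\right) = 60 - 4 N - 4 y$)
$d = \frac{13}{4}$ ($d = 3 + - \frac{5}{-100} \left(-99 - -104\right) = 3 + \left(-5\right) \left(- \frac{1}{100}\right) \left(-99 + \left(60 - 4 + 48\right)\right) = 3 + \frac{-99 + 104}{20} = 3 + \frac{1}{20} \cdot 5 = 3 + \frac{1}{4} = \frac{13}{4} \approx 3.25$)
$- d = \left(-1\right) \frac{13}{4} = - \frac{13}{4}$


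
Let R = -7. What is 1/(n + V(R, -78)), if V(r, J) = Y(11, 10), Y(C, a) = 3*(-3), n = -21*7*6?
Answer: -1/891 ≈ -0.0011223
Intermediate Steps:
n = -882 (n = -147*6 = -882)
Y(C, a) = -9
V(r, J) = -9
1/(n + V(R, -78)) = 1/(-882 - 9) = 1/(-891) = -1/891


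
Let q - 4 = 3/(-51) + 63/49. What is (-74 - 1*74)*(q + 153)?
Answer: -2786692/119 ≈ -23418.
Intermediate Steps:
q = 622/119 (q = 4 + (3/(-51) + 63/49) = 4 + (3*(-1/51) + 63*(1/49)) = 4 + (-1/17 + 9/7) = 4 + 146/119 = 622/119 ≈ 5.2269)
(-74 - 1*74)*(q + 153) = (-74 - 1*74)*(622/119 + 153) = (-74 - 74)*(18829/119) = -148*18829/119 = -2786692/119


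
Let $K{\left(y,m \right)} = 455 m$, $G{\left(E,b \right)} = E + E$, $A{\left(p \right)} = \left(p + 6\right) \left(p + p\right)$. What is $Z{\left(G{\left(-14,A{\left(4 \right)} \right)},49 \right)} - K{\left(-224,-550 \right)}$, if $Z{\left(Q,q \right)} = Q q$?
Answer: $248878$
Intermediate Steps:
$A{\left(p \right)} = 2 p \left(6 + p\right)$ ($A{\left(p \right)} = \left(6 + p\right) 2 p = 2 p \left(6 + p\right)$)
$G{\left(E,b \right)} = 2 E$
$Z{\left(G{\left(-14,A{\left(4 \right)} \right)},49 \right)} - K{\left(-224,-550 \right)} = 2 \left(-14\right) 49 - 455 \left(-550\right) = \left(-28\right) 49 - -250250 = -1372 + 250250 = 248878$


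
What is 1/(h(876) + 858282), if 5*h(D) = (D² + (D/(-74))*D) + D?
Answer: 185/186823806 ≈ 9.9024e-7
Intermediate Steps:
h(D) = D/5 + 73*D²/370 (h(D) = ((D² + (D/(-74))*D) + D)/5 = ((D² + (D*(-1/74))*D) + D)/5 = ((D² + (-D/74)*D) + D)/5 = ((D² - D²/74) + D)/5 = (73*D²/74 + D)/5 = (D + 73*D²/74)/5 = D/5 + 73*D²/370)
1/(h(876) + 858282) = 1/((1/370)*876*(74 + 73*876) + 858282) = 1/((1/370)*876*(74 + 63948) + 858282) = 1/((1/370)*876*64022 + 858282) = 1/(28041636/185 + 858282) = 1/(186823806/185) = 185/186823806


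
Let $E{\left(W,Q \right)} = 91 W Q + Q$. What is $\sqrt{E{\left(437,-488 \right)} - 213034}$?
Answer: $i \sqrt{19619818} \approx 4429.4 i$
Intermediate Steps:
$E{\left(W,Q \right)} = Q + 91 Q W$ ($E{\left(W,Q \right)} = 91 Q W + Q = Q + 91 Q W$)
$\sqrt{E{\left(437,-488 \right)} - 213034} = \sqrt{- 488 \left(1 + 91 \cdot 437\right) - 213034} = \sqrt{- 488 \left(1 + 39767\right) - 213034} = \sqrt{\left(-488\right) 39768 - 213034} = \sqrt{-19406784 - 213034} = \sqrt{-19619818} = i \sqrt{19619818}$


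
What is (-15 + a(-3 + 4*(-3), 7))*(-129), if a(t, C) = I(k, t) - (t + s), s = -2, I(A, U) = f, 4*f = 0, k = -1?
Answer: -258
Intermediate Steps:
f = 0 (f = (1/4)*0 = 0)
I(A, U) = 0
a(t, C) = 2 - t (a(t, C) = 0 - (t - 2) = 0 - (-2 + t) = 0 + (2 - t) = 2 - t)
(-15 + a(-3 + 4*(-3), 7))*(-129) = (-15 + (2 - (-3 + 4*(-3))))*(-129) = (-15 + (2 - (-3 - 12)))*(-129) = (-15 + (2 - 1*(-15)))*(-129) = (-15 + (2 + 15))*(-129) = (-15 + 17)*(-129) = 2*(-129) = -258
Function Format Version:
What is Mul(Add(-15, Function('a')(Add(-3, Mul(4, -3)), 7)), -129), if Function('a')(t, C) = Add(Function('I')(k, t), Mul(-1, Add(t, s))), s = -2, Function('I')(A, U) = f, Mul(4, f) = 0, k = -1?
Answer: -258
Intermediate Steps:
f = 0 (f = Mul(Rational(1, 4), 0) = 0)
Function('I')(A, U) = 0
Function('a')(t, C) = Add(2, Mul(-1, t)) (Function('a')(t, C) = Add(0, Mul(-1, Add(t, -2))) = Add(0, Mul(-1, Add(-2, t))) = Add(0, Add(2, Mul(-1, t))) = Add(2, Mul(-1, t)))
Mul(Add(-15, Function('a')(Add(-3, Mul(4, -3)), 7)), -129) = Mul(Add(-15, Add(2, Mul(-1, Add(-3, Mul(4, -3))))), -129) = Mul(Add(-15, Add(2, Mul(-1, Add(-3, -12)))), -129) = Mul(Add(-15, Add(2, Mul(-1, -15))), -129) = Mul(Add(-15, Add(2, 15)), -129) = Mul(Add(-15, 17), -129) = Mul(2, -129) = -258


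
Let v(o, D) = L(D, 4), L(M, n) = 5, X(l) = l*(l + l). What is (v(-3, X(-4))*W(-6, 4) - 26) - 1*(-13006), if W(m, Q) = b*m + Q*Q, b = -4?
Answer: 13180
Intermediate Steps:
X(l) = 2*l² (X(l) = l*(2*l) = 2*l²)
v(o, D) = 5
W(m, Q) = Q² - 4*m (W(m, Q) = -4*m + Q*Q = -4*m + Q² = Q² - 4*m)
(v(-3, X(-4))*W(-6, 4) - 26) - 1*(-13006) = (5*(4² - 4*(-6)) - 26) - 1*(-13006) = (5*(16 + 24) - 26) + 13006 = (5*40 - 26) + 13006 = (200 - 26) + 13006 = 174 + 13006 = 13180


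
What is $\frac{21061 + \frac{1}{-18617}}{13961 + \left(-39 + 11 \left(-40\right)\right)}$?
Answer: $\frac{196046318}{125497197} \approx 1.5622$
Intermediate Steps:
$\frac{21061 + \frac{1}{-18617}}{13961 + \left(-39 + 11 \left(-40\right)\right)} = \frac{21061 - \frac{1}{18617}}{13961 - 479} = \frac{392092636}{18617 \left(13961 - 479\right)} = \frac{392092636}{18617 \cdot 13482} = \frac{392092636}{18617} \cdot \frac{1}{13482} = \frac{196046318}{125497197}$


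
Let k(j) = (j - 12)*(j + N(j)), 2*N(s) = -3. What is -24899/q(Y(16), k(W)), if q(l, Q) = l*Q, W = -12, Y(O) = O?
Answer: -24899/5184 ≈ -4.8030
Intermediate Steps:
N(s) = -3/2 (N(s) = (½)*(-3) = -3/2)
k(j) = (-12 + j)*(-3/2 + j) (k(j) = (j - 12)*(j - 3/2) = (-12 + j)*(-3/2 + j))
q(l, Q) = Q*l
-24899/q(Y(16), k(W)) = -24899*1/(16*(18 + (-12)² - 27/2*(-12))) = -24899*1/(16*(18 + 144 + 162)) = -24899/(324*16) = -24899/5184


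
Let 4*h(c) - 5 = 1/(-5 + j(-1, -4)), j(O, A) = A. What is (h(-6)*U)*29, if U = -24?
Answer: -2552/3 ≈ -850.67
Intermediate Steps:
h(c) = 11/9 (h(c) = 5/4 + 1/(4*(-5 - 4)) = 5/4 + (¼)/(-9) = 5/4 + (¼)*(-⅑) = 5/4 - 1/36 = 11/9)
(h(-6)*U)*29 = ((11/9)*(-24))*29 = -88/3*29 = -2552/3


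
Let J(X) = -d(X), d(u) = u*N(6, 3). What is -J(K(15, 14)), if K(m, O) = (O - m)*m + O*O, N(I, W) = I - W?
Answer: 543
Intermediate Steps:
d(u) = 3*u (d(u) = u*(6 - 1*3) = u*(6 - 3) = u*3 = 3*u)
K(m, O) = O**2 + m*(O - m) (K(m, O) = m*(O - m) + O**2 = O**2 + m*(O - m))
J(X) = -3*X
-J(K(15, 14)) = -(-3)*(14**2 - 1*15**2 + 14*15) = -(-3)*(196 - 1*225 + 210) = -(-3)*(196 - 225 + 210) = -(-3)*181 = -1*(-543) = 543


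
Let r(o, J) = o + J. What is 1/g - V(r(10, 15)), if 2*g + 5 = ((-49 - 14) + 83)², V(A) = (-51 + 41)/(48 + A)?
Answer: 4096/28835 ≈ 0.14205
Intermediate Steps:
r(o, J) = J + o
V(A) = -10/(48 + A)
g = 395/2 (g = -5/2 + ((-49 - 14) + 83)²/2 = -5/2 + (-63 + 83)²/2 = -5/2 + (½)*20² = -5/2 + (½)*400 = -5/2 + 200 = 395/2 ≈ 197.50)
1/g - V(r(10, 15)) = 1/(395/2) - (-10)/(48 + (15 + 10)) = 2/395 - (-10)/(48 + 25) = 2/395 - (-10)/73 = 2/395 - 1*(-10/73) = 2/395 + 10/73 = 4096/28835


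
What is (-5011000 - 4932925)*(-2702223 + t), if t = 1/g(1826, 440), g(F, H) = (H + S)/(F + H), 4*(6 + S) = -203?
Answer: 41192697330070375/1533 ≈ 2.6871e+13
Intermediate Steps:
S = -227/4 (S = -6 + (¼)*(-203) = -6 - 203/4 = -227/4 ≈ -56.750)
g(F, H) = (-227/4 + H)/(F + H) (g(F, H) = (H - 227/4)/(F + H) = (-227/4 + H)/(F + H))
t = 9064/1533 (t = 1/((-227/4 + 440)/(1826 + 440)) = 1/((1533/4)/2266) = 1/((1/2266)*(1533/4)) = 1/(1533/9064) = 9064/1533 ≈ 5.9126)
(-5011000 - 4932925)*(-2702223 + t) = (-5011000 - 4932925)*(-2702223 + 9064/1533) = -9943925*(-4142498795/1533) = 41192697330070375/1533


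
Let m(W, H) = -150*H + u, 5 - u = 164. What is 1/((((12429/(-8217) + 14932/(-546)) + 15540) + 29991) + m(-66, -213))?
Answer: 249249/19265237707 ≈ 1.2938e-5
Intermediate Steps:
u = -159 (u = 5 - 1*164 = 5 - 164 = -159)
m(W, H) = -159 - 150*H (m(W, H) = -150*H - 159 = -159 - 150*H)
1/((((12429/(-8217) + 14932/(-546)) + 15540) + 29991) + m(-66, -213)) = 1/((((12429/(-8217) + 14932/(-546)) + 15540) + 29991) + (-159 - 150*(-213))) = 1/((((12429*(-1/8217) + 14932*(-1/546)) + 15540) + 29991) + (-159 + 31950)) = 1/((((-1381/913 - 7466/273) + 15540) + 29991) + 31791) = 1/(((-7193471/249249 + 15540) + 29991) + 31791) = 1/((3866135989/249249 + 29991) + 31791) = 1/(11341362748/249249 + 31791) = 1/(19265237707/249249) = 249249/19265237707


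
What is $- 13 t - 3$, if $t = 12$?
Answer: $-159$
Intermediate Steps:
$- 13 t - 3 = \left(-13\right) 12 - 3 = -156 - 3 = -159$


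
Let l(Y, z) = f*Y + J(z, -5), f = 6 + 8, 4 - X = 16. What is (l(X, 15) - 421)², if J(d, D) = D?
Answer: 352836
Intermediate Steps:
X = -12 (X = 4 - 1*16 = 4 - 16 = -12)
f = 14
l(Y, z) = -5 + 14*Y (l(Y, z) = 14*Y - 5 = -5 + 14*Y)
(l(X, 15) - 421)² = ((-5 + 14*(-12)) - 421)² = ((-5 - 168) - 421)² = (-173 - 421)² = (-594)² = 352836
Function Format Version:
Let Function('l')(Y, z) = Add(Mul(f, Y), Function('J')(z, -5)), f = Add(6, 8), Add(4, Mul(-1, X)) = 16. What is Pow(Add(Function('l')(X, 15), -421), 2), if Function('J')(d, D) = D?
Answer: 352836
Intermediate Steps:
X = -12 (X = Add(4, Mul(-1, 16)) = Add(4, -16) = -12)
f = 14
Function('l')(Y, z) = Add(-5, Mul(14, Y)) (Function('l')(Y, z) = Add(Mul(14, Y), -5) = Add(-5, Mul(14, Y)))
Pow(Add(Function('l')(X, 15), -421), 2) = Pow(Add(Add(-5, Mul(14, -12)), -421), 2) = Pow(Add(Add(-5, -168), -421), 2) = Pow(Add(-173, -421), 2) = Pow(-594, 2) = 352836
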